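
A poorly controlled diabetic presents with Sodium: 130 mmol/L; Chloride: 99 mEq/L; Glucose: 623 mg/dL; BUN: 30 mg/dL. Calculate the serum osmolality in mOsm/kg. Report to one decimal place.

305.3 mOsm/kg

Calculated osmolality = 2·Na + glucose/18 + BUN/2.8
= 2·130 + 623/18 + 30/2.8
= 260 + 34.61 + 10.71
= 305.32 mOsm/kg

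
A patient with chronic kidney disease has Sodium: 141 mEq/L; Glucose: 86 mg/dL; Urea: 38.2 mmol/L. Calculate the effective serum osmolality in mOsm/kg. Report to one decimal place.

286.8 mOsm/kg

Effective osmolality excludes urea (freely permeant across cell membranes):
2·Na + glucose/18
= 2·141 + 86/18
= 282 + 4.78
= 286.78 mOsm/kg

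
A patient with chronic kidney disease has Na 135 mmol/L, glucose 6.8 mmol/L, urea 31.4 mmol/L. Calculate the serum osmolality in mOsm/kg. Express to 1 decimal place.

Calculated osmolality = 2·Na + glucose + urea
= 2·135 + 6.8 + 31.4
= 270 + 6.80 + 31.40
= 308.2 mOsm/kg

308.2 mOsm/kg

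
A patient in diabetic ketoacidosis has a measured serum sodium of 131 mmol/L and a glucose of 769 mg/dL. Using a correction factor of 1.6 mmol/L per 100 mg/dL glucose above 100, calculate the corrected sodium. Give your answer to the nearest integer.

142 mmol/L

Corrected Na = measured Na + 1.6 · (glucose − 100)/100
= 131 + 1.6 · (769 − 100)/100
= 131 + 10.7
= 141.7 mmol/L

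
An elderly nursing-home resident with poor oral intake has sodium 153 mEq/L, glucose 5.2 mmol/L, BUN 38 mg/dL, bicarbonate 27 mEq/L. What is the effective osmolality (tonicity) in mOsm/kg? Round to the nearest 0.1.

311.2 mOsm/kg

Effective osmolality excludes urea (freely permeant across cell membranes):
2·Na + glucose
= 2·153 + 5.2
= 306 + 5.2
= 311.2 mOsm/kg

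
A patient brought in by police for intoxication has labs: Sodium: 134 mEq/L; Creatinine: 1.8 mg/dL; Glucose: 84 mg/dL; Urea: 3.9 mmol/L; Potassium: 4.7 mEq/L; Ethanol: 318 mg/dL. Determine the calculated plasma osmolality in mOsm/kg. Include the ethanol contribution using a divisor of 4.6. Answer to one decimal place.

Calculated osmolality = 2·Na + glucose/18 + urea + ethanol/4.6
= 2·134 + 84/18 + 3.9 + 318/4.6
= 268 + 4.67 + 3.90 + 69.13
= 345.7 mOsm/kg

345.7 mOsm/kg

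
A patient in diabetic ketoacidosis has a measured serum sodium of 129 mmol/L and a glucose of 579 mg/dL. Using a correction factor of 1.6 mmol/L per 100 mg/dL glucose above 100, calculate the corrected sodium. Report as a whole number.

Corrected Na = measured Na + 1.6 · (glucose − 100)/100
= 129 + 1.6 · (579 − 100)/100
= 129 + 7.7
= 136.7 mmol/L

137 mmol/L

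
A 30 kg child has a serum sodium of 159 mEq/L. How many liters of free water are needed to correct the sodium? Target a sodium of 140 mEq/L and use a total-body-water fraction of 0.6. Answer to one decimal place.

TBW = 0.6 · 30 = 18 L
Free water deficit = TBW · (Na/140 − 1)
= 18 · (159/140 − 1)
= 18 · 0.1357
= 2.44 L

2.4 L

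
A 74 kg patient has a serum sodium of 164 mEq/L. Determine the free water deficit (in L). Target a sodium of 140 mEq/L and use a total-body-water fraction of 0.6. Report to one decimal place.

7.6 L

TBW = 0.6 · 74 = 44.4 L
Free water deficit = TBW · (Na/140 − 1)
= 44.4 · (164/140 − 1)
= 44.4 · 0.1714
= 7.61 L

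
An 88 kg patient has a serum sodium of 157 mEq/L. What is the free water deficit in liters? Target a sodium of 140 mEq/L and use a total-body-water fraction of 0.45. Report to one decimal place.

TBW = 0.45 · 88 = 39.6 L
Free water deficit = TBW · (Na/140 − 1)
= 39.6 · (157/140 − 1)
= 39.6 · 0.1214
= 4.81 L

4.8 L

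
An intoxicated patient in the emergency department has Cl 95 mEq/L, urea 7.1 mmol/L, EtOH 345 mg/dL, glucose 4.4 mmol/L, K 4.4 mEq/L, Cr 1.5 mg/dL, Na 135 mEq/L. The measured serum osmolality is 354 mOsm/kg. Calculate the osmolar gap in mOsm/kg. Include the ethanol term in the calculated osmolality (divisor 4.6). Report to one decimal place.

-2.5 mOsm/kg

Calculated osmolality = 2·Na + glucose + urea + ethanol/4.6
= 2·135 + 4.4 + 7.1 + 345/4.6
= 270 + 4.40 + 7.10 + 75
= 356.5 mOsm/kg ≈ 356.5 mOsm/kg
Osmolar gap = measured − calculated = 354 − 356.5 = -2.5 mOsm/kg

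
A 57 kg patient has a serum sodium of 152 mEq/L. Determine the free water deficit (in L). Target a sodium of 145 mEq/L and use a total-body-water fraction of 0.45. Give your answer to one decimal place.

TBW = 0.45 · 57 = 25.65 L
Free water deficit = TBW · (Na/145 − 1)
= 25.65 · (152/145 − 1)
= 25.65 · 0.0483
= 1.24 L

1.2 L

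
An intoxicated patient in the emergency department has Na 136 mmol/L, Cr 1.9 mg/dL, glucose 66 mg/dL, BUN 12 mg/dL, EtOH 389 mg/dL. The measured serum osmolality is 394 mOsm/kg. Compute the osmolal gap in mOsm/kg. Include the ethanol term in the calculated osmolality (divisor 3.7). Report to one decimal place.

8.9 mOsm/kg

Calculated osmolality = 2·Na + glucose/18 + BUN/2.8 + ethanol/3.7
= 2·136 + 66/18 + 12/2.8 + 389/3.7
= 272 + 3.67 + 4.29 + 105.14
= 385.1 mOsm/kg ≈ 385.1 mOsm/kg
Osmolar gap = measured − calculated = 394 − 385.1 = 8.9 mOsm/kg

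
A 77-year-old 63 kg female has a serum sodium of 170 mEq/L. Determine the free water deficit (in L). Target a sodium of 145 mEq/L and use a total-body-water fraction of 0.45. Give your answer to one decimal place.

4.9 L

TBW = 0.45 · 63 = 28.35 L
Free water deficit = TBW · (Na/145 − 1)
= 28.35 · (170/145 − 1)
= 28.35 · 0.1724
= 4.89 L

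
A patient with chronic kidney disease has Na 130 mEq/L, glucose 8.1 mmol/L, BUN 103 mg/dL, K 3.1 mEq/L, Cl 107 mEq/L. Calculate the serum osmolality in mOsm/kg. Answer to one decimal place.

304.9 mOsm/kg

Calculated osmolality = 2·Na + glucose + BUN/2.8
= 2·130 + 8.1 + 103/2.8
= 260 + 8.10 + 36.79
= 304.89 mOsm/kg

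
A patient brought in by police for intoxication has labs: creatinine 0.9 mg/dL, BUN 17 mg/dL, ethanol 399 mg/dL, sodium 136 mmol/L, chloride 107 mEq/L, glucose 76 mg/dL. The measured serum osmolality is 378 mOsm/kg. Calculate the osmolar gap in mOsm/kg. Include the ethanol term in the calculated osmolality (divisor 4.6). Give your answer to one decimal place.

Calculated osmolality = 2·Na + glucose/18 + BUN/2.8 + ethanol/4.6
= 2·136 + 76/18 + 17/2.8 + 399/4.6
= 272 + 4.22 + 6.07 + 86.74
= 369.03 mOsm/kg ≈ 369.0 mOsm/kg
Osmolar gap = measured − calculated = 378 − 369.0 = 9.0 mOsm/kg

9.0 mOsm/kg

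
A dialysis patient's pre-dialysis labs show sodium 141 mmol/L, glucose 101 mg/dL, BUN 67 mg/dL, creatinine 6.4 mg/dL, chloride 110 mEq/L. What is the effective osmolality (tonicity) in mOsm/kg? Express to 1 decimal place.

287.6 mOsm/kg

Effective osmolality excludes urea (freely permeant across cell membranes):
2·Na + glucose/18
= 2·141 + 101/18
= 282 + 5.61
= 287.61 mOsm/kg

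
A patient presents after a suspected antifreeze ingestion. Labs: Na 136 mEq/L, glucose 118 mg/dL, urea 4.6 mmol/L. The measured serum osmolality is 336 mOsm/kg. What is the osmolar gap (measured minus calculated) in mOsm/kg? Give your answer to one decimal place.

Calculated osmolality = 2·Na + glucose/18 + urea
= 2·136 + 118/18 + 4.6
= 272 + 6.56 + 4.60
= 283.16 mOsm/kg ≈ 283.2 mOsm/kg
Osmolar gap = measured − calculated = 336 − 283.2 = 52.8 mOsm/kg

52.8 mOsm/kg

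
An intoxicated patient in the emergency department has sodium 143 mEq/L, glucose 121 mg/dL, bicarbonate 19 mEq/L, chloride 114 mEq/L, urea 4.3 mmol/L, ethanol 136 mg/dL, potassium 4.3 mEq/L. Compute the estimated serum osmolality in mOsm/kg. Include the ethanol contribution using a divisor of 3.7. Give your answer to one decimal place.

Calculated osmolality = 2·Na + glucose/18 + urea + ethanol/3.7
= 2·143 + 121/18 + 4.3 + 136/3.7
= 286 + 6.72 + 4.30 + 36.76
= 333.78 mOsm/kg

333.8 mOsm/kg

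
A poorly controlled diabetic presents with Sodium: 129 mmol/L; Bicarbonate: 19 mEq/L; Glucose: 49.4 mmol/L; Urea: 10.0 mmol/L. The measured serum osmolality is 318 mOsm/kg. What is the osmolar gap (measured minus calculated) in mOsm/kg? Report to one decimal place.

0.6 mOsm/kg

Calculated osmolality = 2·Na + glucose + urea
= 2·129 + 49.4 + 10
= 258 + 49.40 + 10
= 317.4 mOsm/kg ≈ 317.4 mOsm/kg
Osmolar gap = measured − calculated = 318 − 317.4 = 0.6 mOsm/kg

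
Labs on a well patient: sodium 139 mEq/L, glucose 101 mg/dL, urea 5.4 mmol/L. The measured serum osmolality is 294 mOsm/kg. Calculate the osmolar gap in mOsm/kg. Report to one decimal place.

Calculated osmolality = 2·Na + glucose/18 + urea
= 2·139 + 101/18 + 5.4
= 278 + 5.61 + 5.40
= 289.01 mOsm/kg ≈ 289.0 mOsm/kg
Osmolar gap = measured − calculated = 294 − 289.0 = 5.0 mOsm/kg

5.0 mOsm/kg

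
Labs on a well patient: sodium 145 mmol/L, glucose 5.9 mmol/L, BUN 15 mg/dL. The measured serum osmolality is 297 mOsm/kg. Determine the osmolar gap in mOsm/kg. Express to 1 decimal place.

Calculated osmolality = 2·Na + glucose + BUN/2.8
= 2·145 + 5.9 + 15/2.8
= 290 + 5.90 + 5.36
= 301.26 mOsm/kg ≈ 301.3 mOsm/kg
Osmolar gap = measured − calculated = 297 − 301.3 = -4.3 mOsm/kg

-4.3 mOsm/kg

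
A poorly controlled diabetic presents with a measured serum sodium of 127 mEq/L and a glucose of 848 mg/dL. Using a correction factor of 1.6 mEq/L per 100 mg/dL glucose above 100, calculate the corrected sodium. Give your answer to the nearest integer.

Corrected Na = measured Na + 1.6 · (glucose − 100)/100
= 127 + 1.6 · (848 − 100)/100
= 127 + 12
= 139 mEq/L

139 mEq/L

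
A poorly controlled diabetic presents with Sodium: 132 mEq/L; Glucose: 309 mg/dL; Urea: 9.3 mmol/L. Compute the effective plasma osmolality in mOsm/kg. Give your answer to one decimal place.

Effective osmolality excludes urea (freely permeant across cell membranes):
2·Na + glucose/18
= 2·132 + 309/18
= 264 + 17.17
= 281.17 mOsm/kg

281.2 mOsm/kg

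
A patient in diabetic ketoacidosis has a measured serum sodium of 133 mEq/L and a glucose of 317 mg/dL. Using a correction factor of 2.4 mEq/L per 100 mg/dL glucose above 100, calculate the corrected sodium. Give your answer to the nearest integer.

138 mEq/L

Corrected Na = measured Na + 2.4 · (glucose − 100)/100
= 133 + 2.4 · (317 − 100)/100
= 133 + 5.2
= 138.2 mEq/L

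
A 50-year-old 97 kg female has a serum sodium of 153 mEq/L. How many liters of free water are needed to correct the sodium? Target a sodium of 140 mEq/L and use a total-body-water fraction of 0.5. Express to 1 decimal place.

TBW = 0.5 · 97 = 48.5 L
Free water deficit = TBW · (Na/140 − 1)
= 48.5 · (153/140 − 1)
= 48.5 · 0.0929
= 4.51 L

4.5 L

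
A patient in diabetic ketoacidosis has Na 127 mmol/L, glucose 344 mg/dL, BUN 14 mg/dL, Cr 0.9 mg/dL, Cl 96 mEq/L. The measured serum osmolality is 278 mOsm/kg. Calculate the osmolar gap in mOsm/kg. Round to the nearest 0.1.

-0.1 mOsm/kg

Calculated osmolality = 2·Na + glucose/18 + BUN/2.8
= 2·127 + 344/18 + 14/2.8
= 254 + 19.11 + 5
= 278.11 mOsm/kg ≈ 278.1 mOsm/kg
Osmolar gap = measured − calculated = 278 − 278.1 = -0.1 mOsm/kg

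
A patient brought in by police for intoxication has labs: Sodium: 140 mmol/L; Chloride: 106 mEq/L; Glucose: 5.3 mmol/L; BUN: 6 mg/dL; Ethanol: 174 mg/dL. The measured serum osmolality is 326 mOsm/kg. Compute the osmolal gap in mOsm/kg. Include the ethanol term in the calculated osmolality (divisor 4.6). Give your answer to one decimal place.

0.7 mOsm/kg

Calculated osmolality = 2·Na + glucose + BUN/2.8 + ethanol/4.6
= 2·140 + 5.3 + 6/2.8 + 174/4.6
= 280 + 5.30 + 2.14 + 37.83
= 325.27 mOsm/kg ≈ 325.3 mOsm/kg
Osmolar gap = measured − calculated = 326 − 325.3 = 0.7 mOsm/kg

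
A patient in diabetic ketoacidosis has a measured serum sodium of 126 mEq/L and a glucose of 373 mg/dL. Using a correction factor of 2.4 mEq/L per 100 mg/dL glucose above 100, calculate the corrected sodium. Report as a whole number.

133 mEq/L

Corrected Na = measured Na + 2.4 · (glucose − 100)/100
= 126 + 2.4 · (373 − 100)/100
= 126 + 6.6
= 132.6 mEq/L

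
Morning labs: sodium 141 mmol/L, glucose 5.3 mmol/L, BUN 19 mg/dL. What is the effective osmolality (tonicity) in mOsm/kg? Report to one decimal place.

Effective osmolality excludes urea (freely permeant across cell membranes):
2·Na + glucose
= 2·141 + 5.3
= 282 + 5.3
= 287.3 mOsm/kg

287.3 mOsm/kg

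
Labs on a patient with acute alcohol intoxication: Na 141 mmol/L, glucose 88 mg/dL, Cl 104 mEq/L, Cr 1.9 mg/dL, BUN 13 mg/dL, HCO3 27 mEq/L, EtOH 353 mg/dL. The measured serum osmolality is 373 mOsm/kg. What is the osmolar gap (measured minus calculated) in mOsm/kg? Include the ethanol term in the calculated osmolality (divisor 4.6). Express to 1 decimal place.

4.7 mOsm/kg

Calculated osmolality = 2·Na + glucose/18 + BUN/2.8 + ethanol/4.6
= 2·141 + 88/18 + 13/2.8 + 353/4.6
= 282 + 4.89 + 4.64 + 76.74
= 368.27 mOsm/kg ≈ 368.3 mOsm/kg
Osmolar gap = measured − calculated = 373 − 368.3 = 4.7 mOsm/kg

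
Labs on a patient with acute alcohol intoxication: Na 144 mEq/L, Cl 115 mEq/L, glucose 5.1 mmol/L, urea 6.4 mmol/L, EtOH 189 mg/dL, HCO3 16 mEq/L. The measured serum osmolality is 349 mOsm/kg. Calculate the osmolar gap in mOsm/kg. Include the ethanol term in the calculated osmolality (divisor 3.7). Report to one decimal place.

Calculated osmolality = 2·Na + glucose + urea + ethanol/3.7
= 2·144 + 5.1 + 6.4 + 189/3.7
= 288 + 5.10 + 6.40 + 51.08
= 350.58 mOsm/kg ≈ 350.6 mOsm/kg
Osmolar gap = measured − calculated = 349 − 350.6 = -1.6 mOsm/kg

-1.6 mOsm/kg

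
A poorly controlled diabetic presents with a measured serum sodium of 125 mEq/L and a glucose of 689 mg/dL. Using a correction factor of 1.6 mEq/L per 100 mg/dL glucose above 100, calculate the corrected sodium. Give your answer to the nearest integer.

Corrected Na = measured Na + 1.6 · (glucose − 100)/100
= 125 + 1.6 · (689 − 100)/100
= 125 + 9.4
= 134.4 mEq/L

134 mEq/L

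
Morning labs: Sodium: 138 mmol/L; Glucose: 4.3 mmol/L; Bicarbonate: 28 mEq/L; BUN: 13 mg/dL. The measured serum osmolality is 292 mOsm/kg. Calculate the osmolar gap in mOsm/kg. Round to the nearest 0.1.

7.1 mOsm/kg

Calculated osmolality = 2·Na + glucose + BUN/2.8
= 2·138 + 4.3 + 13/2.8
= 276 + 4.30 + 4.64
= 284.94 mOsm/kg ≈ 284.9 mOsm/kg
Osmolar gap = measured − calculated = 292 − 284.9 = 7.1 mOsm/kg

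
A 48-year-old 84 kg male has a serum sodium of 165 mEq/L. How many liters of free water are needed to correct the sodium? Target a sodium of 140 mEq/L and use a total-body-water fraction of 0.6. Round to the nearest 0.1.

TBW = 0.6 · 84 = 50.4 L
Free water deficit = TBW · (Na/140 − 1)
= 50.4 · (165/140 − 1)
= 50.4 · 0.1786
= 9 L

9.0 L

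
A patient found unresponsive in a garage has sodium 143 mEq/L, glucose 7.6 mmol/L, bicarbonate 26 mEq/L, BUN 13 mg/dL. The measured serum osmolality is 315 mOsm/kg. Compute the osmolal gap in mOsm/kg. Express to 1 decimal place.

16.8 mOsm/kg

Calculated osmolality = 2·Na + glucose + BUN/2.8
= 2·143 + 7.6 + 13/2.8
= 286 + 7.60 + 4.64
= 298.24 mOsm/kg ≈ 298.2 mOsm/kg
Osmolar gap = measured − calculated = 315 − 298.2 = 16.8 mOsm/kg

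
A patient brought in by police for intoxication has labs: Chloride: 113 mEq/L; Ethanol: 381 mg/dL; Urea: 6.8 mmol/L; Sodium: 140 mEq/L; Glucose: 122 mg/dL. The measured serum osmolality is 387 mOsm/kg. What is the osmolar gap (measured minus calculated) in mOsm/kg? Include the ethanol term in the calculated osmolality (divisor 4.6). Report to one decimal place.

10.6 mOsm/kg

Calculated osmolality = 2·Na + glucose/18 + urea + ethanol/4.6
= 2·140 + 122/18 + 6.8 + 381/4.6
= 280 + 6.78 + 6.80 + 82.83
= 376.41 mOsm/kg ≈ 376.4 mOsm/kg
Osmolar gap = measured − calculated = 387 − 376.4 = 10.6 mOsm/kg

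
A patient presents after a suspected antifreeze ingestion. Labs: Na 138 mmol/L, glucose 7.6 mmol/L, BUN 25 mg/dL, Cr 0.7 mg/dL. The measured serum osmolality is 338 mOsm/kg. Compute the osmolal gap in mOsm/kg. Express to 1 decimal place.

Calculated osmolality = 2·Na + glucose + BUN/2.8
= 2·138 + 7.6 + 25/2.8
= 276 + 7.60 + 8.93
= 292.53 mOsm/kg ≈ 292.5 mOsm/kg
Osmolar gap = measured − calculated = 338 − 292.5 = 45.5 mOsm/kg

45.5 mOsm/kg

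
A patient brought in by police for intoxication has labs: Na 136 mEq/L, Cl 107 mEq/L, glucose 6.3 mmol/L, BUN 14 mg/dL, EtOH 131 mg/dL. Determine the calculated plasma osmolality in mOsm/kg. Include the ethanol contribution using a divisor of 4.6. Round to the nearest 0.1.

311.8 mOsm/kg

Calculated osmolality = 2·Na + glucose + BUN/2.8 + ethanol/4.6
= 2·136 + 6.3 + 14/2.8 + 131/4.6
= 272 + 6.30 + 5 + 28.48
= 311.78 mOsm/kg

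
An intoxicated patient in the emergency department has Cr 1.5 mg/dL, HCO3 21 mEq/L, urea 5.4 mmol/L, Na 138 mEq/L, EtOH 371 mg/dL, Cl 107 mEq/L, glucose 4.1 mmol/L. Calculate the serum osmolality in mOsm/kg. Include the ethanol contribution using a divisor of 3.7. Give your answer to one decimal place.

Calculated osmolality = 2·Na + glucose + urea + ethanol/3.7
= 2·138 + 4.1 + 5.4 + 371/3.7
= 276 + 4.10 + 5.40 + 100.27
= 385.77 mOsm/kg

385.8 mOsm/kg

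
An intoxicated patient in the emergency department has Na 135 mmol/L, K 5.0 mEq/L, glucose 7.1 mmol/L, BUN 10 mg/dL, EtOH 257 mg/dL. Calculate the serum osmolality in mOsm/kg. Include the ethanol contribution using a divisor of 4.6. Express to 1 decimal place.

Calculated osmolality = 2·Na + glucose + BUN/2.8 + ethanol/4.6
= 2·135 + 7.1 + 10/2.8 + 257/4.6
= 270 + 7.10 + 3.57 + 55.87
= 336.54 mOsm/kg

336.5 mOsm/kg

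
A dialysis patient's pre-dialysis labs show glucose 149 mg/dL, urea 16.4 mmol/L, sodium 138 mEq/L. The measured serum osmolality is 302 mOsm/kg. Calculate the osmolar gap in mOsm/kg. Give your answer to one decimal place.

1.3 mOsm/kg

Calculated osmolality = 2·Na + glucose/18 + urea
= 2·138 + 149/18 + 16.4
= 276 + 8.28 + 16.40
= 300.68 mOsm/kg ≈ 300.7 mOsm/kg
Osmolar gap = measured − calculated = 302 − 300.7 = 1.3 mOsm/kg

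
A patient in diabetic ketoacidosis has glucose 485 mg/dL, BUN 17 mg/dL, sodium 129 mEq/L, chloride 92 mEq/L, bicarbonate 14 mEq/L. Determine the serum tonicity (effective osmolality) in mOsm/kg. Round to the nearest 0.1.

Effective osmolality excludes urea (freely permeant across cell membranes):
2·Na + glucose/18
= 2·129 + 485/18
= 258 + 26.94
= 284.94 mOsm/kg

284.9 mOsm/kg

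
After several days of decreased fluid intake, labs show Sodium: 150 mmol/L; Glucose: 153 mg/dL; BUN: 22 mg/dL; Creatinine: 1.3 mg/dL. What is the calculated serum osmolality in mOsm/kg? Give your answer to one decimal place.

Calculated osmolality = 2·Na + glucose/18 + BUN/2.8
= 2·150 + 153/18 + 22/2.8
= 300 + 8.50 + 7.86
= 316.36 mOsm/kg

316.4 mOsm/kg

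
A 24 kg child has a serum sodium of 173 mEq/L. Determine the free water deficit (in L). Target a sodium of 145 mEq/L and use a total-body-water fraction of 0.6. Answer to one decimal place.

2.8 L

TBW = 0.6 · 24 = 14.4 L
Free water deficit = TBW · (Na/145 − 1)
= 14.4 · (173/145 − 1)
= 14.4 · 0.1931
= 2.78 L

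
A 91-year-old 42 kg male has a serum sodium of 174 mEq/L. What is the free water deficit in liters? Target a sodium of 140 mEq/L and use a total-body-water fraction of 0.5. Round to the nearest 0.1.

TBW = 0.5 · 42 = 21 L
Free water deficit = TBW · (Na/140 − 1)
= 21 · (174/140 − 1)
= 21 · 0.2429
= 5.1 L

5.1 L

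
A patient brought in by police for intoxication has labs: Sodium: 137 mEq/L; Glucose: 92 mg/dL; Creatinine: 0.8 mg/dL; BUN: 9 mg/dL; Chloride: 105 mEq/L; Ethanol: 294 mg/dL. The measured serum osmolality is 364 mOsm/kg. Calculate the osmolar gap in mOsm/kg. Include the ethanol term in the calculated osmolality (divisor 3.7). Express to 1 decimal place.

Calculated osmolality = 2·Na + glucose/18 + BUN/2.8 + ethanol/3.7
= 2·137 + 92/18 + 9/2.8 + 294/3.7
= 274 + 5.11 + 3.21 + 79.46
= 361.78 mOsm/kg ≈ 361.8 mOsm/kg
Osmolar gap = measured − calculated = 364 − 361.8 = 2.2 mOsm/kg

2.2 mOsm/kg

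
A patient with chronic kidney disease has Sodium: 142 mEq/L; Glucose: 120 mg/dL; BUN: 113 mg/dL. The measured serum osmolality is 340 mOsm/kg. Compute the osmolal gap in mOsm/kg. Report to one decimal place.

Calculated osmolality = 2·Na + glucose/18 + BUN/2.8
= 2·142 + 120/18 + 113/2.8
= 284 + 6.67 + 40.36
= 331.03 mOsm/kg ≈ 331.0 mOsm/kg
Osmolar gap = measured − calculated = 340 − 331.0 = 9.0 mOsm/kg

9.0 mOsm/kg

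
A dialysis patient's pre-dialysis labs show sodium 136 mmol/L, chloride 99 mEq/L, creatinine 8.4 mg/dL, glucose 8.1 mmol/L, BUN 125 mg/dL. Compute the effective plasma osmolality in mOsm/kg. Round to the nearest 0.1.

Effective osmolality excludes urea (freely permeant across cell membranes):
2·Na + glucose
= 2·136 + 8.1
= 272 + 8.1
= 280.1 mOsm/kg

280.1 mOsm/kg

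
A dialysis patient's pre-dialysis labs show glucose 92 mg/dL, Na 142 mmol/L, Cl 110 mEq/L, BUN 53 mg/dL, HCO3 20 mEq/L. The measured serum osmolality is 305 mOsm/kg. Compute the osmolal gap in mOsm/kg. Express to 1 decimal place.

Calculated osmolality = 2·Na + glucose/18 + BUN/2.8
= 2·142 + 92/18 + 53/2.8
= 284 + 5.11 + 18.93
= 308.04 mOsm/kg ≈ 308.0 mOsm/kg
Osmolar gap = measured − calculated = 305 − 308.0 = -3.0 mOsm/kg

-3.0 mOsm/kg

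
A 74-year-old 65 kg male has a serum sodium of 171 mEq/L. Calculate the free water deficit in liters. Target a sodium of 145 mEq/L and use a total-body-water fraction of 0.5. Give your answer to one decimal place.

5.8 L

TBW = 0.5 · 65 = 32.5 L
Free water deficit = TBW · (Na/145 − 1)
= 32.5 · (171/145 − 1)
= 32.5 · 0.1793
= 5.83 L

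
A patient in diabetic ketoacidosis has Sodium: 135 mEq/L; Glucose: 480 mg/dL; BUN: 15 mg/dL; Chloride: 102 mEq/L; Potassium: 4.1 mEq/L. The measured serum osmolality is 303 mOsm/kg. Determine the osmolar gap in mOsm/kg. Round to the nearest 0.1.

Calculated osmolality = 2·Na + glucose/18 + BUN/2.8
= 2·135 + 480/18 + 15/2.8
= 270 + 26.67 + 5.36
= 302.03 mOsm/kg ≈ 302.0 mOsm/kg
Osmolar gap = measured − calculated = 303 − 302.0 = 1.0 mOsm/kg

1.0 mOsm/kg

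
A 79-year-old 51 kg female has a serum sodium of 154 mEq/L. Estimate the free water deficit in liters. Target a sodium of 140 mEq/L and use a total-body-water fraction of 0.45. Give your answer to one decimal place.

2.3 L

TBW = 0.45 · 51 = 22.95 L
Free water deficit = TBW · (Na/140 − 1)
= 22.95 · (154/140 − 1)
= 22.95 · 0.1
= 2.29 L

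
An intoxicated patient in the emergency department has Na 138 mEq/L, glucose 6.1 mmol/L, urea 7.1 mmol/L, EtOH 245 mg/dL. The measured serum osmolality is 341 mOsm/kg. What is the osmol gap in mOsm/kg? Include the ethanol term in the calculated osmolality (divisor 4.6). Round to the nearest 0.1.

Calculated osmolality = 2·Na + glucose + urea + ethanol/4.6
= 2·138 + 6.1 + 7.1 + 245/4.6
= 276 + 6.10 + 7.10 + 53.26
= 342.46 mOsm/kg ≈ 342.5 mOsm/kg
Osmolar gap = measured − calculated = 341 − 342.5 = -1.5 mOsm/kg

-1.5 mOsm/kg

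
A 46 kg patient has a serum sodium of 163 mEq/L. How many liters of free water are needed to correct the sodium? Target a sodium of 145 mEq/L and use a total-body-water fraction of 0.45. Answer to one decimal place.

2.6 L

TBW = 0.45 · 46 = 20.7 L
Free water deficit = TBW · (Na/145 − 1)
= 20.7 · (163/145 − 1)
= 20.7 · 0.1241
= 2.57 L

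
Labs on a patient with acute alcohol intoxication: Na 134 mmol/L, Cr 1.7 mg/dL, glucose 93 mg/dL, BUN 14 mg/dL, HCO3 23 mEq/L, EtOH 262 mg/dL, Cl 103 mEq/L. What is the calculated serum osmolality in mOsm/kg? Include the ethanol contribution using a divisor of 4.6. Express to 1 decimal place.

335.1 mOsm/kg

Calculated osmolality = 2·Na + glucose/18 + BUN/2.8 + ethanol/4.6
= 2·134 + 93/18 + 14/2.8 + 262/4.6
= 268 + 5.17 + 5 + 56.96
= 335.13 mOsm/kg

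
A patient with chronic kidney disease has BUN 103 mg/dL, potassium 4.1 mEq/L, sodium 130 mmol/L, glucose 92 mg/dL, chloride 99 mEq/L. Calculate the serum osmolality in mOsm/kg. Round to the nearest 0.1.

301.9 mOsm/kg

Calculated osmolality = 2·Na + glucose/18 + BUN/2.8
= 2·130 + 92/18 + 103/2.8
= 260 + 5.11 + 36.79
= 301.9 mOsm/kg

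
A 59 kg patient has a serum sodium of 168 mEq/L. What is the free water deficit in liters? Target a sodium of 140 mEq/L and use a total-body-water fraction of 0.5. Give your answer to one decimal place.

5.9 L

TBW = 0.5 · 59 = 29.5 L
Free water deficit = TBW · (Na/140 − 1)
= 29.5 · (168/140 − 1)
= 29.5 · 0.2
= 5.9 L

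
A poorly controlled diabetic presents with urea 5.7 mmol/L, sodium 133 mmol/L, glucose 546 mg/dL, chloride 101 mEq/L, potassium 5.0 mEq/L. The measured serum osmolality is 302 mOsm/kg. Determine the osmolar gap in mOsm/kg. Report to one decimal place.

0.0 mOsm/kg

Calculated osmolality = 2·Na + glucose/18 + urea
= 2·133 + 546/18 + 5.7
= 266 + 30.33 + 5.70
= 302.03 mOsm/kg ≈ 302.0 mOsm/kg
Osmolar gap = measured − calculated = 302 − 302.0 = 0.0 mOsm/kg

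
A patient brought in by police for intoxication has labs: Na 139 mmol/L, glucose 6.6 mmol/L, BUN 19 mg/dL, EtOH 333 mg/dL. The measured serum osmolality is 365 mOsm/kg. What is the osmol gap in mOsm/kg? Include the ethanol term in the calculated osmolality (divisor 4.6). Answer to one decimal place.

1.2 mOsm/kg

Calculated osmolality = 2·Na + glucose + BUN/2.8 + ethanol/4.6
= 2·139 + 6.6 + 19/2.8 + 333/4.6
= 278 + 6.60 + 6.79 + 72.39
= 363.78 mOsm/kg ≈ 363.8 mOsm/kg
Osmolar gap = measured − calculated = 365 − 363.8 = 1.2 mOsm/kg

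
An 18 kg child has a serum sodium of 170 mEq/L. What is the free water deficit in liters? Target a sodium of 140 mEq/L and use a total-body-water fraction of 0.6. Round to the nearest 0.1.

2.3 L

TBW = 0.6 · 18 = 10.8 L
Free water deficit = TBW · (Na/140 − 1)
= 10.8 · (170/140 − 1)
= 10.8 · 0.2143
= 2.31 L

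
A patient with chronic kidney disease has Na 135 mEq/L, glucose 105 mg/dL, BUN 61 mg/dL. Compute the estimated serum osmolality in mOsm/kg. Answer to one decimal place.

Calculated osmolality = 2·Na + glucose/18 + BUN/2.8
= 2·135 + 105/18 + 61/2.8
= 270 + 5.83 + 21.79
= 297.62 mOsm/kg

297.6 mOsm/kg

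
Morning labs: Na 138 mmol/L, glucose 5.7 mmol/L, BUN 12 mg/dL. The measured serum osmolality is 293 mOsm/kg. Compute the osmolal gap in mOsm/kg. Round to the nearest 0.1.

Calculated osmolality = 2·Na + glucose + BUN/2.8
= 2·138 + 5.7 + 12/2.8
= 276 + 5.70 + 4.29
= 285.99 mOsm/kg ≈ 286.0 mOsm/kg
Osmolar gap = measured − calculated = 293 − 286.0 = 7.0 mOsm/kg

7.0 mOsm/kg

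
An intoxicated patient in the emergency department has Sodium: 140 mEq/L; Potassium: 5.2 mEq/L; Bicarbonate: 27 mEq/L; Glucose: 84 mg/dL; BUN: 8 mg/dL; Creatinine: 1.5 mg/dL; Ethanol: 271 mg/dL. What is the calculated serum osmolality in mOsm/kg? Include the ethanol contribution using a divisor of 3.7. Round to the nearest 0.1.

360.8 mOsm/kg

Calculated osmolality = 2·Na + glucose/18 + BUN/2.8 + ethanol/3.7
= 2·140 + 84/18 + 8/2.8 + 271/3.7
= 280 + 4.67 + 2.86 + 73.24
= 360.77 mOsm/kg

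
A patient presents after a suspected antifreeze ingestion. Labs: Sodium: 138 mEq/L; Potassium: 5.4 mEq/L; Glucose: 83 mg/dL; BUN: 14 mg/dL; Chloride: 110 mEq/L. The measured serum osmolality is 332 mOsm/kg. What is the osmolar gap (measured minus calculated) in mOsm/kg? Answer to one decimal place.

46.4 mOsm/kg

Calculated osmolality = 2·Na + glucose/18 + BUN/2.8
= 2·138 + 83/18 + 14/2.8
= 276 + 4.61 + 5
= 285.61 mOsm/kg ≈ 285.6 mOsm/kg
Osmolar gap = measured − calculated = 332 − 285.6 = 46.4 mOsm/kg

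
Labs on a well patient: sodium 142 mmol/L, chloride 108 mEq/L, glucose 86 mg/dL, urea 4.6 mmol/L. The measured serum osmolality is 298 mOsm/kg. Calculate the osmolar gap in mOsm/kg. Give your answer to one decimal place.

Calculated osmolality = 2·Na + glucose/18 + urea
= 2·142 + 86/18 + 4.6
= 284 + 4.78 + 4.60
= 293.38 mOsm/kg ≈ 293.4 mOsm/kg
Osmolar gap = measured − calculated = 298 − 293.4 = 4.6 mOsm/kg

4.6 mOsm/kg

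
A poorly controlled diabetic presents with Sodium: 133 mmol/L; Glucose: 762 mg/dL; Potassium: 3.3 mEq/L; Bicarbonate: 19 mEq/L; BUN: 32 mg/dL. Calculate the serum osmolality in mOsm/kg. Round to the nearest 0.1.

319.8 mOsm/kg

Calculated osmolality = 2·Na + glucose/18 + BUN/2.8
= 2·133 + 762/18 + 32/2.8
= 266 + 42.33 + 11.43
= 319.76 mOsm/kg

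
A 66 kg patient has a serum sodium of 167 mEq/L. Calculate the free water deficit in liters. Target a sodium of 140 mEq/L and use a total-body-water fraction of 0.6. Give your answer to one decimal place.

7.6 L

TBW = 0.6 · 66 = 39.6 L
Free water deficit = TBW · (Na/140 − 1)
= 39.6 · (167/140 − 1)
= 39.6 · 0.1929
= 7.64 L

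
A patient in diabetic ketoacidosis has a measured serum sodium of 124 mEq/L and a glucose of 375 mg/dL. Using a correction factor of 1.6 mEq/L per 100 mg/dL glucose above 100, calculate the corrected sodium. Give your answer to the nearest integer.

Corrected Na = measured Na + 1.6 · (glucose − 100)/100
= 124 + 1.6 · (375 − 100)/100
= 124 + 4.4
= 128.4 mEq/L

128 mEq/L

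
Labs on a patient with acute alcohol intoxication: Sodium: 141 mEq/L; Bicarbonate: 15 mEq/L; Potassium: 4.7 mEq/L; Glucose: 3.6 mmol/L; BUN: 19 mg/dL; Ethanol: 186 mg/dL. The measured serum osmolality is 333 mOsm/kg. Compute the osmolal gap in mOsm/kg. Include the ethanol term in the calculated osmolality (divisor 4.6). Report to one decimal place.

0.2 mOsm/kg

Calculated osmolality = 2·Na + glucose + BUN/2.8 + ethanol/4.6
= 2·141 + 3.6 + 19/2.8 + 186/4.6
= 282 + 3.60 + 6.79 + 40.43
= 332.82 mOsm/kg ≈ 332.8 mOsm/kg
Osmolar gap = measured − calculated = 333 − 332.8 = 0.2 mOsm/kg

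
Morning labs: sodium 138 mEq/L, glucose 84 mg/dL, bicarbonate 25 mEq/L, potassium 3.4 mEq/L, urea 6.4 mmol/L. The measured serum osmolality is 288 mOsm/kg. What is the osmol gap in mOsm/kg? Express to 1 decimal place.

Calculated osmolality = 2·Na + glucose/18 + urea
= 2·138 + 84/18 + 6.4
= 276 + 4.67 + 6.40
= 287.07 mOsm/kg ≈ 287.1 mOsm/kg
Osmolar gap = measured − calculated = 288 − 287.1 = 0.9 mOsm/kg

0.9 mOsm/kg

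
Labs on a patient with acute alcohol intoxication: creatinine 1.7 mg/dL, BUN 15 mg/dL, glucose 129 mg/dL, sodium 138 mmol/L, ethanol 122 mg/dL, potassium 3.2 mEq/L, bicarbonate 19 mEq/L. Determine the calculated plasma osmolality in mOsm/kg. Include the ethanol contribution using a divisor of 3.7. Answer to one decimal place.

321.5 mOsm/kg

Calculated osmolality = 2·Na + glucose/18 + BUN/2.8 + ethanol/3.7
= 2·138 + 129/18 + 15/2.8 + 122/3.7
= 276 + 7.17 + 5.36 + 32.97
= 321.5 mOsm/kg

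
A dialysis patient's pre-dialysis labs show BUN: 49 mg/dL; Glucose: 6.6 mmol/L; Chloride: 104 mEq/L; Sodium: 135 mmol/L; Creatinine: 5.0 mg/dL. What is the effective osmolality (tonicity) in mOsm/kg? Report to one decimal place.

Effective osmolality excludes urea (freely permeant across cell membranes):
2·Na + glucose
= 2·135 + 6.6
= 270 + 6.6
= 276.6 mOsm/kg

276.6 mOsm/kg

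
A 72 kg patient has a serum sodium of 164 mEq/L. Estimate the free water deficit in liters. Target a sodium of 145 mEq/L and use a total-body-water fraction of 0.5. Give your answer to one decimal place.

TBW = 0.5 · 72 = 36 L
Free water deficit = TBW · (Na/145 − 1)
= 36 · (164/145 − 1)
= 36 · 0.131
= 4.72 L

4.7 L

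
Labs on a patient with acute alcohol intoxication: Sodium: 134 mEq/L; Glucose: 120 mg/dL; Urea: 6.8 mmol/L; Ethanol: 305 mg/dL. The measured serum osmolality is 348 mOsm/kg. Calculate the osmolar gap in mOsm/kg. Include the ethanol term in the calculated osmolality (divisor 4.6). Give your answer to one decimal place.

Calculated osmolality = 2·Na + glucose/18 + urea + ethanol/4.6
= 2·134 + 120/18 + 6.8 + 305/4.6
= 268 + 6.67 + 6.80 + 66.30
= 347.77 mOsm/kg ≈ 347.8 mOsm/kg
Osmolar gap = measured − calculated = 348 − 347.8 = 0.2 mOsm/kg

0.2 mOsm/kg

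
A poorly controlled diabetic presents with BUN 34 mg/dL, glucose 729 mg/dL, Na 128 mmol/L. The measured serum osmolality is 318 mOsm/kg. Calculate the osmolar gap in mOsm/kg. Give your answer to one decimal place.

9.4 mOsm/kg

Calculated osmolality = 2·Na + glucose/18 + BUN/2.8
= 2·128 + 729/18 + 34/2.8
= 256 + 40.50 + 12.14
= 308.64 mOsm/kg ≈ 308.6 mOsm/kg
Osmolar gap = measured − calculated = 318 − 308.6 = 9.4 mOsm/kg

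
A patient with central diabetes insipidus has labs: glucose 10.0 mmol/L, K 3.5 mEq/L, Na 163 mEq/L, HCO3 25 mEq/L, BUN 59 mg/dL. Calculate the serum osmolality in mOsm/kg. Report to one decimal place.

357.1 mOsm/kg

Calculated osmolality = 2·Na + glucose + BUN/2.8
= 2·163 + 10 + 59/2.8
= 326 + 10 + 21.07
= 357.07 mOsm/kg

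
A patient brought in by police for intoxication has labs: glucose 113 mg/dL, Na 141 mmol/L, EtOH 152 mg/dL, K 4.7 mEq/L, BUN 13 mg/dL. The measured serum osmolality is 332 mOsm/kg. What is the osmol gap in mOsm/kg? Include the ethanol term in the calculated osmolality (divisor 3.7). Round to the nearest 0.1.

Calculated osmolality = 2·Na + glucose/18 + BUN/2.8 + ethanol/3.7
= 2·141 + 113/18 + 13/2.8 + 152/3.7
= 282 + 6.28 + 4.64 + 41.08
= 334 mOsm/kg ≈ 334.0 mOsm/kg
Osmolar gap = measured − calculated = 332 − 334.0 = -2.0 mOsm/kg

-2.0 mOsm/kg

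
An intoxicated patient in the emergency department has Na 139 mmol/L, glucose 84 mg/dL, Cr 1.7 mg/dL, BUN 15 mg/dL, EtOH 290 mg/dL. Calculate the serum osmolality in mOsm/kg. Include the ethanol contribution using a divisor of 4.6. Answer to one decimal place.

Calculated osmolality = 2·Na + glucose/18 + BUN/2.8 + ethanol/4.6
= 2·139 + 84/18 + 15/2.8 + 290/4.6
= 278 + 4.67 + 5.36 + 63.04
= 351.07 mOsm/kg

351.1 mOsm/kg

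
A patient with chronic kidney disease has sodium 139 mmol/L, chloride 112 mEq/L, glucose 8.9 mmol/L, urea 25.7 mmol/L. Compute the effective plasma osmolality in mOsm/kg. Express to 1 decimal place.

Effective osmolality excludes urea (freely permeant across cell membranes):
2·Na + glucose
= 2·139 + 8.9
= 278 + 8.9
= 286.9 mOsm/kg

286.9 mOsm/kg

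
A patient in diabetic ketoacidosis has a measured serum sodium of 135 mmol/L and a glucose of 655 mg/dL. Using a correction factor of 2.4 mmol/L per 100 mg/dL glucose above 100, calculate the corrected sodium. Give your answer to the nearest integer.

148 mmol/L

Corrected Na = measured Na + 2.4 · (glucose − 100)/100
= 135 + 2.4 · (655 − 100)/100
= 135 + 13.3
= 148.3 mmol/L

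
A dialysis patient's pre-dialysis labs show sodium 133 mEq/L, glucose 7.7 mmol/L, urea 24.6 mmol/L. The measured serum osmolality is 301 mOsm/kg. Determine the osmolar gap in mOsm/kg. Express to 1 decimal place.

2.7 mOsm/kg

Calculated osmolality = 2·Na + glucose + urea
= 2·133 + 7.7 + 24.6
= 266 + 7.70 + 24.60
= 298.3 mOsm/kg ≈ 298.3 mOsm/kg
Osmolar gap = measured − calculated = 301 − 298.3 = 2.7 mOsm/kg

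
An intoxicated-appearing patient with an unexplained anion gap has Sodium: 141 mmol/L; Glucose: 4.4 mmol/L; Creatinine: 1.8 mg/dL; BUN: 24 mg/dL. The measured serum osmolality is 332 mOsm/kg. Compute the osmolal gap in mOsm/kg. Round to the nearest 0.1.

37.0 mOsm/kg

Calculated osmolality = 2·Na + glucose + BUN/2.8
= 2·141 + 4.4 + 24/2.8
= 282 + 4.40 + 8.57
= 294.97 mOsm/kg ≈ 295.0 mOsm/kg
Osmolar gap = measured − calculated = 332 − 295.0 = 37.0 mOsm/kg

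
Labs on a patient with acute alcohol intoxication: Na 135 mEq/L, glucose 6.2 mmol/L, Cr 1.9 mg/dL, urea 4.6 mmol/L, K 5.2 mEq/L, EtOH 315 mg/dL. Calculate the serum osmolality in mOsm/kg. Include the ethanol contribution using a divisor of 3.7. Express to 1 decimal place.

365.9 mOsm/kg

Calculated osmolality = 2·Na + glucose + urea + ethanol/3.7
= 2·135 + 6.2 + 4.6 + 315/3.7
= 270 + 6.20 + 4.60 + 85.14
= 365.94 mOsm/kg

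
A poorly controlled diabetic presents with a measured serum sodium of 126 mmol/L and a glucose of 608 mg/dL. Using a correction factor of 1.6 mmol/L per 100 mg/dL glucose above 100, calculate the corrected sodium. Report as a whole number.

Corrected Na = measured Na + 1.6 · (glucose − 100)/100
= 126 + 1.6 · (608 − 100)/100
= 126 + 8.1
= 134.1 mmol/L

134 mmol/L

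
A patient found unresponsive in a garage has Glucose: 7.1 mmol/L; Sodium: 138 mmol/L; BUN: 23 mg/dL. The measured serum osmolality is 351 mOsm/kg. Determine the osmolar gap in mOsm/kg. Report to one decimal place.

59.7 mOsm/kg

Calculated osmolality = 2·Na + glucose + BUN/2.8
= 2·138 + 7.1 + 23/2.8
= 276 + 7.10 + 8.21
= 291.31 mOsm/kg ≈ 291.3 mOsm/kg
Osmolar gap = measured − calculated = 351 − 291.3 = 59.7 mOsm/kg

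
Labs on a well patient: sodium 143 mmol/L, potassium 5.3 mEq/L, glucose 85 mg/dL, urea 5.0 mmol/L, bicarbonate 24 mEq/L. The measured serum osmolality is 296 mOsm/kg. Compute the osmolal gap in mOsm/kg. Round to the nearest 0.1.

0.3 mOsm/kg

Calculated osmolality = 2·Na + glucose/18 + urea
= 2·143 + 85/18 + 5
= 286 + 4.72 + 5
= 295.72 mOsm/kg ≈ 295.7 mOsm/kg
Osmolar gap = measured − calculated = 296 − 295.7 = 0.3 mOsm/kg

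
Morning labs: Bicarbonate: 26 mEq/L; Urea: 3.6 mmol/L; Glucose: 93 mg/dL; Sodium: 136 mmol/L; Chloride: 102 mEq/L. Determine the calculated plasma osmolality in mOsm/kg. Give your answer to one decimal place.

280.8 mOsm/kg

Calculated osmolality = 2·Na + glucose/18 + urea
= 2·136 + 93/18 + 3.6
= 272 + 5.17 + 3.60
= 280.77 mOsm/kg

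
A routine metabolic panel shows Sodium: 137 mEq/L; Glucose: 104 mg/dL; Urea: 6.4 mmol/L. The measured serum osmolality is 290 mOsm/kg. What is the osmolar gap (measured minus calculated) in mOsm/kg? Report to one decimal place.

Calculated osmolality = 2·Na + glucose/18 + urea
= 2·137 + 104/18 + 6.4
= 274 + 5.78 + 6.40
= 286.18 mOsm/kg ≈ 286.2 mOsm/kg
Osmolar gap = measured − calculated = 290 − 286.2 = 3.8 mOsm/kg

3.8 mOsm/kg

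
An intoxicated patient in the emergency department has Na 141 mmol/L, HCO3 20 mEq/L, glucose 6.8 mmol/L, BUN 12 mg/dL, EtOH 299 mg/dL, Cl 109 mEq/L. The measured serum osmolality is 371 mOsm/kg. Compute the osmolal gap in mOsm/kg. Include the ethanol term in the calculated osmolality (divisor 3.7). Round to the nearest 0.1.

Calculated osmolality = 2·Na + glucose + BUN/2.8 + ethanol/3.7
= 2·141 + 6.8 + 12/2.8 + 299/3.7
= 282 + 6.80 + 4.29 + 80.81
= 373.9 mOsm/kg ≈ 373.9 mOsm/kg
Osmolar gap = measured − calculated = 371 − 373.9 = -2.9 mOsm/kg

-2.9 mOsm/kg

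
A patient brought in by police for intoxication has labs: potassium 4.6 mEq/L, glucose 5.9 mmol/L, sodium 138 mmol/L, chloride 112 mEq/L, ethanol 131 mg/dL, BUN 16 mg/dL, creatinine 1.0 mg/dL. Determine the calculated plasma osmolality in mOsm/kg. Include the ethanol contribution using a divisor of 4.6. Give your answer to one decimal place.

316.1 mOsm/kg

Calculated osmolality = 2·Na + glucose + BUN/2.8 + ethanol/4.6
= 2·138 + 5.9 + 16/2.8 + 131/4.6
= 276 + 5.90 + 5.71 + 28.48
= 316.09 mOsm/kg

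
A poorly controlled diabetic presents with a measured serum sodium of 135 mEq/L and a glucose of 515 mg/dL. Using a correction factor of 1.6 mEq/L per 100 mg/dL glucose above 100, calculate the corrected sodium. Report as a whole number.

Corrected Na = measured Na + 1.6 · (glucose − 100)/100
= 135 + 1.6 · (515 − 100)/100
= 135 + 6.6
= 141.6 mEq/L

142 mEq/L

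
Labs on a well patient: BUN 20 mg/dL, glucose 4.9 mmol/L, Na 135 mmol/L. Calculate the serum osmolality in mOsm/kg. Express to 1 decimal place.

282.0 mOsm/kg

Calculated osmolality = 2·Na + glucose + BUN/2.8
= 2·135 + 4.9 + 20/2.8
= 270 + 4.90 + 7.14
= 282.04 mOsm/kg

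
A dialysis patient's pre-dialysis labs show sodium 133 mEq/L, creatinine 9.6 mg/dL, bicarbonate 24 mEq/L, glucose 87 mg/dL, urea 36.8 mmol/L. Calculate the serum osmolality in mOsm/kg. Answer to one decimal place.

307.6 mOsm/kg

Calculated osmolality = 2·Na + glucose/18 + urea
= 2·133 + 87/18 + 36.8
= 266 + 4.83 + 36.80
= 307.63 mOsm/kg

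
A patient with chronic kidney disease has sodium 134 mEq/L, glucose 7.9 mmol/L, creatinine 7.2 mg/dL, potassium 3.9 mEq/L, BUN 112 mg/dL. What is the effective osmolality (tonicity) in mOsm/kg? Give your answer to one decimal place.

275.9 mOsm/kg

Effective osmolality excludes urea (freely permeant across cell membranes):
2·Na + glucose
= 2·134 + 7.9
= 268 + 7.9
= 275.9 mOsm/kg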